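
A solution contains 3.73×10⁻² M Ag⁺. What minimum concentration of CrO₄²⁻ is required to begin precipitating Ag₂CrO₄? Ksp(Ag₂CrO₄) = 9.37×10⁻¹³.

The threshold for precipitation is Q = Ksp.
Ag₂CrO₄(s) ⇌ 2 Ag⁺(aq) + CrO₄²⁻(aq)
Ksp = [Ag⁺]^2[CrO₄²⁻] = [CrO₄²⁻](3.73×10⁻²)^2
[CrO₄²⁻] = 9.37×10⁻¹³ / (3.73×10⁻²)^2 = 6.73×10⁻¹⁰
[CrO₄²⁻] = 6.73×10⁻¹⁰ M

6.73×10⁻¹⁰ M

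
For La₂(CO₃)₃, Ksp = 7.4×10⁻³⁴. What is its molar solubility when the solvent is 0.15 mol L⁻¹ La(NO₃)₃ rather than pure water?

1.1×10⁻¹¹ M

La₂(CO₃)₃(s) ⇌ 2 La³⁺(aq) + 3 CO₃²⁻(aq)
With La³⁺ already at 0.15 mol L⁻¹ and s small, take [La³⁺] ≈ 0.15 mol L⁻¹ and [CO₃²⁻] = 3s.
Ksp = [La³⁺]^2[CO₃²⁻]^3 = (0.15)^2(3s)^3
(3s)^3 = 7.4×10⁻³⁴ / (0.15)^2 = 3.3×10⁻³²
s = 1.1×10⁻¹¹ mol L⁻¹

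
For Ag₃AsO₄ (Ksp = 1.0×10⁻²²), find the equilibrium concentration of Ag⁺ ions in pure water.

4.2×10⁻⁶ M

Ag₃AsO₄(s) ⇌ 3 Ag⁺(aq) + AsO₄³⁻(aq)
Call the molar solubility s, so that [Ag⁺] = 3s and [AsO₄³⁻] = s.
Ksp = [Ag⁺]^3[AsO₄³⁻] = (3s)^3 · s = 27s^4 = 1.0×10⁻²²
s = 1.4×10⁻⁶ M
[Ag⁺] = 3s = 4.2×10⁻⁶ M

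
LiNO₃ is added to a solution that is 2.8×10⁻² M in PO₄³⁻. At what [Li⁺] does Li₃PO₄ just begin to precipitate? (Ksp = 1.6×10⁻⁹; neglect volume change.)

Each salt precipitates once Q = Ksp for that salt.
Li₃PO₄(s) ⇌ 3 Li⁺(aq) + PO₄³⁻(aq)
Ksp = [Li⁺]^3[PO₄³⁻] = [Li⁺]^3(2.8×10⁻²)
[Li⁺]^3 = 1.6×10⁻⁹ / (2.8×10⁻²) = 5.7×10⁻⁸
[Li⁺] = 3.9×10⁻³ M

3.9×10⁻³ M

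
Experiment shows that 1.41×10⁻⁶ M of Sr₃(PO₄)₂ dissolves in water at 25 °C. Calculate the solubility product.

Sr₃(PO₄)₂(s) ⇌ 3 Sr²⁺(aq) + 2 PO₄³⁻(aq)
For each mole of Sr₃(PO₄)₂ that dissolves per liter, [Sr²⁺] = 3s and [PO₄³⁻] = 2s; let s denote this solubility.
Ksp = [Sr²⁺]^3[PO₄³⁻]^2 = (3s)^3 · (2s)^2 = 108s^5
Ksp = 108 × (1.41×10⁻⁶)^5 = 6.02×10⁻²⁸

Ksp = 6.02×10⁻²⁸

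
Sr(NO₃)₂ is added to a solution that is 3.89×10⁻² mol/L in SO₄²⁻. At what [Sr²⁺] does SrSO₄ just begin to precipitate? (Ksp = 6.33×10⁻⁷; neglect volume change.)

A salt starts to precipitate once the ion product Q reaches its Ksp.
SrSO₄(s) ⇌ Sr²⁺(aq) + SO₄²⁻(aq)
Ksp = [Sr²⁺][SO₄²⁻] = [Sr²⁺](3.89×10⁻²)
[Sr²⁺] = 6.33×10⁻⁷ / (3.89×10⁻²) = 1.63×10⁻⁵
[Sr²⁺] = 1.63×10⁻⁵ mol/L

1.63×10⁻⁵ M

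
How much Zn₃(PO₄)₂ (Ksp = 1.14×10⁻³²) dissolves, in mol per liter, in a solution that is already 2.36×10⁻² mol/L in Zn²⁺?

1.47×10⁻¹⁴ M

Zn₃(PO₄)₂(s) ⇌ 3 Zn²⁺(aq) + 2 PO₄³⁻(aq)
Zn²⁺ is already present at 2.36×10⁻² mol/L. If s mol/L of Zn₃(PO₄)₂ dissolves, [PO₄³⁻] = 2s while [Zn²⁺] ≈ 2.36×10⁻² mol/L.
Ksp = [Zn²⁺]^3[PO₄³⁻]^2 = (2.36×10⁻²)^3(2s)^2
(2s)^2 = 1.14×10⁻³² / (2.36×10⁻²)^3 = 8.67×10⁻²⁸
s = 1.47×10⁻¹⁴ mol/L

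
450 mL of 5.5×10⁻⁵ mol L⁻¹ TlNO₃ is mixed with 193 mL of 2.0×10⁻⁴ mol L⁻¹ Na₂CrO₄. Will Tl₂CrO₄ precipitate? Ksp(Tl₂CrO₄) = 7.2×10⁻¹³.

Total volume after mixing = 450 + 193 = 643 mL.
[Tl⁺] = (5.5×10⁻⁵)(450)/643 = 3.8×10⁻⁵ mol L⁻¹
[CrO₄²⁻] = (2.0×10⁻⁴)(193)/643 = 6.0×10⁻⁵ mol L⁻¹
Q = [Tl⁺]^2[CrO₄²⁻] = 8.9×10⁻¹⁴
Since Q (8.9×10⁻¹⁴) is less than Ksp (7.2×10⁻¹³), no Tl₂CrO₄ precipitates.

No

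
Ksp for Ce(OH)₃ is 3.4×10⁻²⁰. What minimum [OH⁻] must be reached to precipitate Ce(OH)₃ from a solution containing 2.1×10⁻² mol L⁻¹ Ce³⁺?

Precipitation begins when Q = Ksp.
Ce(OH)₃(s) ⇌ Ce³⁺(aq) + 3 OH⁻(aq)
Ksp = [Ce³⁺][OH⁻]^3 = [OH⁻]^3(2.1×10⁻²)
[OH⁻]^3 = 3.4×10⁻²⁰ / (2.1×10⁻²) = 1.6×10⁻¹⁸
[OH⁻] = 1.2×10⁻⁶ mol L⁻¹

1.2×10⁻⁶ M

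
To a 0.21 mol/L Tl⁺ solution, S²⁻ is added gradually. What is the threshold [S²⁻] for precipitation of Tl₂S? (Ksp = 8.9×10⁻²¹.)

2.0×10⁻¹⁹ M

Each salt precipitates once Q = Ksp for that salt.
Tl₂S(s) ⇌ 2 Tl⁺(aq) + S²⁻(aq)
Ksp = [Tl⁺]^2[S²⁻] = [S²⁻](0.21)^2
[S²⁻] = 8.9×10⁻²¹ / (0.21)^2 = 2.0×10⁻¹⁹
[S²⁻] = 2.0×10⁻¹⁹ mol/L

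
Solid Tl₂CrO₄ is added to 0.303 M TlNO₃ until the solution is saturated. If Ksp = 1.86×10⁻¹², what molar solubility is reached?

Tl₂CrO₄(s) ⇌ 2 Tl⁺(aq) + CrO₄²⁻(aq)
Let s be the solubility of Tl₂CrO₄ here. The common ion gives [Tl⁺] ≈ 0.303 M, and [CrO₄²⁻] = s.
Ksp = [Tl⁺]^2[CrO₄²⁻] = (0.303)^2s
s = 1.86×10⁻¹² / (0.303)^2 = 2.03×10⁻¹¹
s = 2.03×10⁻¹¹ M

2.03×10⁻¹¹ M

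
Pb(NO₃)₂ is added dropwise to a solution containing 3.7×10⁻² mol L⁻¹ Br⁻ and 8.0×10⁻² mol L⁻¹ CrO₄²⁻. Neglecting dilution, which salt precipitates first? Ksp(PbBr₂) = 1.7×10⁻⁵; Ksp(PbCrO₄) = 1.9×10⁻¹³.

Each salt precipitates once Q = Ksp for that salt.
For PbBr₂: [Pb²⁺] = (Ksp/[Br⁻]^2) = 1.2×10⁻² mol L⁻¹
For PbCrO₄: [Pb²⁺] = (Ksp/[CrO₄²⁻]) = 2.4×10⁻¹² mol L⁻¹
PbCrO₄ requires the lower [Pb²⁺], so it precipitates first.

PbCrO₄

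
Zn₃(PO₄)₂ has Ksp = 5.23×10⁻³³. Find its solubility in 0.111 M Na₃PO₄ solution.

Zn₃(PO₄)₂(s) ⇌ 3 Zn²⁺(aq) + 2 PO₄³⁻(aq)
The solution already contains PO₄³⁻ at 0.111 M. Let s be the molar solubility of Zn₃(PO₄)₂.
[PO₄³⁻] ≈ 0.111 M (common ion dominates); [Zn²⁺] = 3s.
Ksp = [Zn²⁺]^3[PO₄³⁻]^2 = (3s)^3(0.111)^2
(3s)^3 = 5.23×10⁻³³ / (0.111)^2 = 4.24×10⁻³¹
s = 2.51×10⁻¹¹ M

2.51×10⁻¹¹ M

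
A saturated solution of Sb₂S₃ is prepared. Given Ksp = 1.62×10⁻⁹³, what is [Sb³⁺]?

2.17×10⁻¹⁹ M

Sb₂S₃(s) ⇌ 2 Sb³⁺(aq) + 3 S²⁻(aq)
Call the molar solubility s, so that [Sb³⁺] = 2s and [S²⁻] = 3s.
Ksp = [Sb³⁺]^2[S²⁻]^3 = (2s)^2 · (3s)^3 = 108s^5 = 1.62×10⁻⁹³
s = 1.08×10⁻¹⁹ mol L⁻¹
[Sb³⁺] = 2s = 2.17×10⁻¹⁹ mol L⁻¹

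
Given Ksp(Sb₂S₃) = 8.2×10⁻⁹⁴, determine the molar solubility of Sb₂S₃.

9.5×10⁻²⁰ M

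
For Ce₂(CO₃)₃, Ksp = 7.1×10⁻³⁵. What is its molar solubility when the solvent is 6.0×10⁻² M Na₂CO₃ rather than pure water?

2.9×10⁻¹⁶ M

Ce₂(CO₃)₃(s) ⇌ 2 Ce³⁺(aq) + 3 CO₃²⁻(aq)
The solution already contains CO₃²⁻ at 6.0×10⁻² M. Let s be the molar solubility of Ce₂(CO₃)₃.
[CO₃²⁻] ≈ 6.0×10⁻² M (common ion dominates); [Ce³⁺] = 2s.
Ksp = [Ce³⁺]^2[CO₃²⁻]^3 = (2s)^2(6.0×10⁻²)^3
(2s)^2 = 7.1×10⁻³⁵ / (6.0×10⁻²)^3 = 3.3×10⁻³¹
s = 2.9×10⁻¹⁶ M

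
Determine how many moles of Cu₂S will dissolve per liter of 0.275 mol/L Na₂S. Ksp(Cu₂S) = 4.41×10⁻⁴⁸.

2.00×10⁻²⁴ M

Cu₂S(s) ⇌ 2 Cu⁺(aq) + S²⁻(aq)
The solution already contains S²⁻ at 0.275 mol/L. Let s be the molar solubility of Cu₂S.
[S²⁻] ≈ 0.275 mol/L (common ion dominates); [Cu⁺] = 2s.
Ksp = [Cu⁺]^2[S²⁻] = (2s)^2(0.275)
(2s)^2 = 4.41×10⁻⁴⁸ / (0.275) = 1.60×10⁻⁴⁷
s = 2.00×10⁻²⁴ mol/L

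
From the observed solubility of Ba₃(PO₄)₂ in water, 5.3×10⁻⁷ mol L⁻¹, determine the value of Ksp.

Ksp = 4.5×10⁻³⁰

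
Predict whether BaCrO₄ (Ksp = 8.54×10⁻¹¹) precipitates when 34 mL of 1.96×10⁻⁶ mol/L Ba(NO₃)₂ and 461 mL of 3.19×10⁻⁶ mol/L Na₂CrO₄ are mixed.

No

The combined volume is 495 mL.
[Ba²⁺] = (1.96×10⁻⁶)(34)/495 = 1.35×10⁻⁷ mol/L
[CrO₄²⁻] = (3.19×10⁻⁶)(461)/495 = 2.97×10⁻⁶ mol/L
Q = [Ba²⁺][CrO₄²⁻] = 4.00×10⁻¹³
Q = 4.00×10⁻¹³ < Ksp = 8.54×10⁻¹¹, so the solution is unsaturated and no precipitate forms.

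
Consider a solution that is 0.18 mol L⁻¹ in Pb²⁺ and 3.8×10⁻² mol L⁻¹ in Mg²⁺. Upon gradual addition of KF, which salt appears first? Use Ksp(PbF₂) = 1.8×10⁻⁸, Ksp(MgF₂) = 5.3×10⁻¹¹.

A salt starts to precipitate once the ion product Q reaches its Ksp.
For PbF₂: [F⁻] = (Ksp/[Pb²⁺])^(1/2) = 3.2×10⁻⁴ mol L⁻¹
For MgF₂: [F⁻] = (Ksp/[Mg²⁺])^(1/2) = 3.7×10⁻⁵ mol L⁻¹
MgF₂ requires the lower [F⁻], so it precipitates first.

MgF₂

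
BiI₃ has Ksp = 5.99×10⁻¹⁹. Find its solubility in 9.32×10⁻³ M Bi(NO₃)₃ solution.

BiI₃(s) ⇌ Bi³⁺(aq) + 3 I⁻(aq)
Bi³⁺ is already present at 9.32×10⁻³ M. If s mol/L of BiI₃ dissolves, [I⁻] = 3s while [Bi³⁺] ≈ 9.32×10⁻³ M.
Ksp = [Bi³⁺][I⁻]^3 = (9.32×10⁻³)(3s)^3
(3s)^3 = 5.99×10⁻¹⁹ / (9.32×10⁻³) = 6.43×10⁻¹⁷
s = 1.34×10⁻⁶ M

1.34×10⁻⁶ M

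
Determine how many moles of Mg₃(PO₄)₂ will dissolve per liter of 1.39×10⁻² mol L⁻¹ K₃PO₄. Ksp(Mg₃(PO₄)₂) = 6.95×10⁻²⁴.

1.10×10⁻⁷ M

Mg₃(PO₄)₂(s) ⇌ 3 Mg²⁺(aq) + 2 PO₄³⁻(aq)
The solution already contains PO₄³⁻ at 1.39×10⁻² mol L⁻¹. Let s be the molar solubility of Mg₃(PO₄)₂.
[PO₄³⁻] ≈ 1.39×10⁻² mol L⁻¹ (common ion dominates); [Mg²⁺] = 3s.
Ksp = [Mg²⁺]^3[PO₄³⁻]^2 = (3s)^3(1.39×10⁻²)^2
(3s)^3 = 6.95×10⁻²⁴ / (1.39×10⁻²)^2 = 3.60×10⁻²⁰
s = 1.10×10⁻⁷ mol L⁻¹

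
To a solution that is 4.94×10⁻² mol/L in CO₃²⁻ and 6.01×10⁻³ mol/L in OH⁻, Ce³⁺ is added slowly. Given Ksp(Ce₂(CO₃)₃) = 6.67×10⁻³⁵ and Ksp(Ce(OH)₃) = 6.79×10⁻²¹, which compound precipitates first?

Each salt precipitates once Q = Ksp for that salt.
For Ce₂(CO₃)₃: [Ce³⁺] = (Ksp/[CO₃²⁻]^3)^(1/2) = 7.44×10⁻¹⁶ mol/L
For Ce(OH)₃: [Ce³⁺] = (Ksp/[OH⁻]^3) = 3.13×10⁻¹⁴ mol/L
The smaller threshold [Ce³⁺] is reached first, so Ce₂(CO₃)₃ precipitates first.

Ce₂(CO₃)₃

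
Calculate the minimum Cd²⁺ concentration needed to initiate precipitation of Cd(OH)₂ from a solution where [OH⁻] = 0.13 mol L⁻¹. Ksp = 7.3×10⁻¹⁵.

4.3×10⁻¹³ M

Each salt precipitates once Q = Ksp for that salt.
Cd(OH)₂(s) ⇌ Cd²⁺(aq) + 2 OH⁻(aq)
Ksp = [Cd²⁺][OH⁻]^2 = [Cd²⁺](0.13)^2
[Cd²⁺] = 7.3×10⁻¹⁵ / (0.13)^2 = 4.3×10⁻¹³
[Cd²⁺] = 4.3×10⁻¹³ mol L⁻¹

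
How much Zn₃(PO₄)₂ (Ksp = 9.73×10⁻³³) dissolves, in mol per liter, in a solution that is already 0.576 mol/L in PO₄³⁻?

Zn₃(PO₄)₂(s) ⇌ 3 Zn²⁺(aq) + 2 PO₄³⁻(aq)
The solution already contains PO₄³⁻ at 0.576 mol/L. Let s be the molar solubility of Zn₃(PO₄)₂.
[PO₄³⁻] ≈ 0.576 mol/L (common ion dominates); [Zn²⁺] = 3s.
Ksp = [Zn²⁺]^3[PO₄³⁻]^2 = (3s)^3(0.576)^2
(3s)^3 = 9.73×10⁻³³ / (0.576)^2 = 2.93×10⁻³²
s = 1.03×10⁻¹¹ mol/L

1.03×10⁻¹¹ M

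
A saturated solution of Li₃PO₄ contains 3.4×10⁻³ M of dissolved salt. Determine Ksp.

Li₃PO₄(s) ⇌ 3 Li⁺(aq) + PO₄³⁻(aq)
With molar solubility s: [Li⁺] = 3s, [PO₄³⁻] = s.
Ksp = [Li⁺]^3[PO₄³⁻] = (3s)^3 · s = 27s^4
Ksp = 27 × (3.4×10⁻³)^4 = 3.6×10⁻⁹

Ksp = 3.6×10⁻⁹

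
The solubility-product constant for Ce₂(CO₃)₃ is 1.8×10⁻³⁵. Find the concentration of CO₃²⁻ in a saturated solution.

Ce₂(CO₃)₃(s) ⇌ 2 Ce³⁺(aq) + 3 CO₃²⁻(aq)
For each mole of Ce₂(CO₃)₃ that dissolves per liter, [Ce³⁺] = 2s and [CO₃²⁻] = 3s; let s denote this solubility.
Ksp = [Ce³⁺]^2[CO₃²⁻]^3 = (2s)^2 · (3s)^3 = 108s^5 = 1.8×10⁻³⁵
s = 4.4×10⁻⁸ mol/L
[CO₃²⁻] = 3s = 1.3×10⁻⁷ mol/L

1.3×10⁻⁷ M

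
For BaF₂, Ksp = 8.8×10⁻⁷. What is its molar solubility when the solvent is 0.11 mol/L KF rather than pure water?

BaF₂(s) ⇌ Ba²⁺(aq) + 2 F⁻(aq)
With F⁻ already at 0.11 mol/L and s small, take [F⁻] ≈ 0.11 mol/L and [Ba²⁺] = s.
Ksp = [Ba²⁺][F⁻]^2 = s(0.11)^2
s = 8.8×10⁻⁷ / (0.11)^2 = 7.3×10⁻⁵
s = 7.3×10⁻⁵ mol/L

7.3×10⁻⁵ M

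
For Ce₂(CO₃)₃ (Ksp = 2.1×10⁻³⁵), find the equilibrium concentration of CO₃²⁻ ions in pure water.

1.4×10⁻⁷ M

Ce₂(CO₃)₃(s) ⇌ 2 Ce³⁺(aq) + 3 CO₃²⁻(aq)
With molar solubility s: [Ce³⁺] = 2s, [CO₃²⁻] = 3s.
Ksp = [Ce³⁺]^2[CO₃²⁻]^3 = (2s)^2 · (3s)^3 = 108s^5 = 2.1×10⁻³⁵
s = 4.5×10⁻⁸ mol L⁻¹
[CO₃²⁻] = 3s = 1.4×10⁻⁷ mol L⁻¹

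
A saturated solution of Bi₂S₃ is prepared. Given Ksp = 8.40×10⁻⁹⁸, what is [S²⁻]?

4.52×10⁻²⁰ M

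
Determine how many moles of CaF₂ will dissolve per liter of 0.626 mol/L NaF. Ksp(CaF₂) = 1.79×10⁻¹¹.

4.57×10⁻¹¹ M

CaF₂(s) ⇌ Ca²⁺(aq) + 2 F⁻(aq)
With F⁻ already at 0.626 mol/L and s small, take [F⁻] ≈ 0.626 mol/L and [Ca²⁺] = s.
Ksp = [Ca²⁺][F⁻]^2 = s(0.626)^2
s = 1.79×10⁻¹¹ / (0.626)^2 = 4.57×10⁻¹¹
s = 4.57×10⁻¹¹ mol/L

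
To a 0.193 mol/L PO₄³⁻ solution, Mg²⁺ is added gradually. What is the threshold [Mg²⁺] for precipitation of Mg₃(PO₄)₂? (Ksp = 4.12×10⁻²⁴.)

4.80×10⁻⁸ M

Each salt precipitates once Q = Ksp for that salt.
Mg₃(PO₄)₂(s) ⇌ 3 Mg²⁺(aq) + 2 PO₄³⁻(aq)
Ksp = [Mg²⁺]^3[PO₄³⁻]^2 = [Mg²⁺]^3(0.193)^2
[Mg²⁺]^3 = 4.12×10⁻²⁴ / (0.193)^2 = 1.11×10⁻²²
[Mg²⁺] = 4.80×10⁻⁸ mol/L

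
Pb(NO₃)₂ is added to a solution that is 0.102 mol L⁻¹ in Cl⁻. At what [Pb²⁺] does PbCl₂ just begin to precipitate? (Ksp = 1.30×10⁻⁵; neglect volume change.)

Precipitation of each salt begins when its ion product equals Ksp.
PbCl₂(s) ⇌ Pb²⁺(aq) + 2 Cl⁻(aq)
Ksp = [Pb²⁺][Cl⁻]^2 = [Pb²⁺](0.102)^2
[Pb²⁺] = 1.30×10⁻⁵ / (0.102)^2 = 1.25×10⁻³
[Pb²⁺] = 1.25×10⁻³ mol L⁻¹

1.25×10⁻³ M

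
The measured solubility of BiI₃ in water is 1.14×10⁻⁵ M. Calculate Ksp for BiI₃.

Ksp = 4.56×10⁻¹⁹

BiI₃(s) ⇌ Bi³⁺(aq) + 3 I⁻(aq)
Call the molar solubility s, so that [Bi³⁺] = s and [I⁻] = 3s.
Ksp = [Bi³⁺][I⁻]^3 = s · (3s)^3 = 27s^4
Ksp = 27 × (1.14×10⁻⁵)^4 = 4.56×10⁻¹⁹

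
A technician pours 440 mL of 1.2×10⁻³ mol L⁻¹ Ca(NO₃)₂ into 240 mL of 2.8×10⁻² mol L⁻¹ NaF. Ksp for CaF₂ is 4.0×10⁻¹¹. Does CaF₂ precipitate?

The combined volume is 680 mL.
[Ca²⁺] = (1.2×10⁻³)(440)/680 = 7.8×10⁻⁴ mol L⁻¹
[F⁻] = (2.8×10⁻²)(240)/680 = 9.9×10⁻³ mol L⁻¹
Q = [Ca²⁺][F⁻]^2 = 7.6×10⁻⁸
Since Q (7.6×10⁻⁸) exceeds Ksp (4.0×10⁻¹¹), CaF₂ will precipitate.

Yes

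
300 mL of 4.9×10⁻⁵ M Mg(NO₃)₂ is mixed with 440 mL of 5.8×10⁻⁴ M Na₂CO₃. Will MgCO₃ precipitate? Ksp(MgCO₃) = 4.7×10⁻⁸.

Total volume after mixing = 300 + 440 = 740 mL.
[Mg²⁺] = (4.9×10⁻⁵)(300)/740 = 2.0×10⁻⁵ M
[CO₃²⁻] = (5.8×10⁻⁴)(440)/740 = 3.4×10⁻⁴ M
Q = [Mg²⁺][CO₃²⁻] = 6.9×10⁻⁹
Since Q (6.9×10⁻⁹) is less than Ksp (4.7×10⁻⁸), no MgCO₃ precipitates.

No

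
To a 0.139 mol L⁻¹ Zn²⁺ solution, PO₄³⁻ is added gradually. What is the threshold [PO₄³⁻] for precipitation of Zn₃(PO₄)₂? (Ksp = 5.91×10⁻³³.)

Each salt precipitates once Q = Ksp for that salt.
Zn₃(PO₄)₂(s) ⇌ 3 Zn²⁺(aq) + 2 PO₄³⁻(aq)
Ksp = [Zn²⁺]^3[PO₄³⁻]^2 = [PO₄³⁻]^2(0.139)^3
[PO₄³⁻]^2 = 5.91×10⁻³³ / (0.139)^3 = 2.20×10⁻³⁰
[PO₄³⁻] = 1.48×10⁻¹⁵ mol L⁻¹

1.48×10⁻¹⁵ M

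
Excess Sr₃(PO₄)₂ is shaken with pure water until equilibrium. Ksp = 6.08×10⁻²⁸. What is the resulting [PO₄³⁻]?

Sr₃(PO₄)₂(s) ⇌ 3 Sr²⁺(aq) + 2 PO₄³⁻(aq)
With molar solubility s: [Sr²⁺] = 3s, [PO₄³⁻] = 2s.
Ksp = [Sr²⁺]^3[PO₄³⁻]^2 = (3s)^3 · (2s)^2 = 108s^5 = 6.08×10⁻²⁸
s = 1.41×10⁻⁶ mol/L
[PO₄³⁻] = 2s = 2.83×10⁻⁶ mol/L

2.83×10⁻⁶ M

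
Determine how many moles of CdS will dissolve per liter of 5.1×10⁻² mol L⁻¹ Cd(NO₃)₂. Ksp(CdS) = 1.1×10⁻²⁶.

CdS(s) ⇌ Cd²⁺(aq) + S²⁻(aq)
With Cd²⁺ already at 5.1×10⁻² mol L⁻¹ and s small, take [Cd²⁺] ≈ 5.1×10⁻² mol L⁻¹ and [S²⁻] = s.
Ksp = [Cd²⁺][S²⁻] = (5.1×10⁻²)s
s = 1.1×10⁻²⁶ / (5.1×10⁻²) = 2.2×10⁻²⁵
s = 2.2×10⁻²⁵ mol L⁻¹

2.2×10⁻²⁵ M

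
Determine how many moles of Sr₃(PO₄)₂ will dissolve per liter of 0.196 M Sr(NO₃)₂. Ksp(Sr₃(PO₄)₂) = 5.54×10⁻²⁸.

1.36×10⁻¹³ M

Sr₃(PO₄)₂(s) ⇌ 3 Sr²⁺(aq) + 2 PO₄³⁻(aq)
Sr²⁺ is already present at 0.196 M. If s mol/L of Sr₃(PO₄)₂ dissolves, [PO₄³⁻] = 2s while [Sr²⁺] ≈ 0.196 M.
Ksp = [Sr²⁺]^3[PO₄³⁻]^2 = (0.196)^3(2s)^2
(2s)^2 = 5.54×10⁻²⁸ / (0.196)^3 = 7.36×10⁻²⁶
s = 1.36×10⁻¹³ M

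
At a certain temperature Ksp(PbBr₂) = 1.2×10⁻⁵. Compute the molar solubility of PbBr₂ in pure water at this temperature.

1.4×10⁻² M

PbBr₂(s) ⇌ Pb²⁺(aq) + 2 Br⁻(aq)
Let s be the molar solubility. Then [Pb²⁺] = s and [Br⁻] = 2s.
Ksp = [Pb²⁺][Br⁻]^2 = s · (2s)^2 = 4s^3
4s^3 = 1.2×10⁻⁵  ⇒  s^3 = 3.0×10⁻⁶
Taking the 3rd root, s = 1.4×10⁻² mol/L.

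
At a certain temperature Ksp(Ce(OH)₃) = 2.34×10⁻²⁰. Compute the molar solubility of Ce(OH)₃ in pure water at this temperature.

Ce(OH)₃(s) ⇌ Ce³⁺(aq) + 3 OH⁻(aq)
Call the molar solubility s, so that [Ce³⁺] = s and [OH⁻] = 3s.
Ksp = [Ce³⁺][OH⁻]^3 = s · (3s)^3 = 27s^4
27s^4 = 2.34×10⁻²⁰  ⇒  s^4 = 8.67×10⁻²²
Taking the 4th root, s = 5.43×10⁻⁶ mol L⁻¹.

5.43×10⁻⁶ M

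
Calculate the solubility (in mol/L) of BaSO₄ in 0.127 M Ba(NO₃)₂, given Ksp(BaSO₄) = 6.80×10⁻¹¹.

BaSO₄(s) ⇌ Ba²⁺(aq) + SO₄²⁻(aq)
Let s be the solubility of BaSO₄ here. The common ion gives [Ba²⁺] ≈ 0.127 M, and [SO₄²⁻] = s.
Ksp = [Ba²⁺][SO₄²⁻] = (0.127)s
s = 6.80×10⁻¹¹ / (0.127) = 5.35×10⁻¹⁰
s = 5.35×10⁻¹⁰ M

5.35×10⁻¹⁰ M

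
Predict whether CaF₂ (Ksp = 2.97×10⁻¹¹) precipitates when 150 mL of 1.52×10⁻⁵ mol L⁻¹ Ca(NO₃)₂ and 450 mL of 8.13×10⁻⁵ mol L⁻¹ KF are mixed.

The combined volume is 600 mL.
[Ca²⁺] = (1.52×10⁻⁵)(150)/600 = 3.80×10⁻⁶ mol L⁻¹
[F⁻] = (8.13×10⁻⁵)(450)/600 = 6.10×10⁻⁵ mol L⁻¹
Q = [Ca²⁺][F⁻]^2 = 1.41×10⁻¹⁴
Q = 1.41×10⁻¹⁴ < Ksp = 2.97×10⁻¹¹, so the solution is unsaturated and no precipitate forms.

No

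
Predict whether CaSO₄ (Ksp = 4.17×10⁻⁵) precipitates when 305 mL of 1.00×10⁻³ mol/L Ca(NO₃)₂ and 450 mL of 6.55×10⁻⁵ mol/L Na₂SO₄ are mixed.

No

After mixing, V = 305 mL + 450 mL = 755 mL.
[Ca²⁺] = (1.00×10⁻³)(305)/755 = 4.04×10⁻⁴ mol/L
[SO₄²⁻] = (6.55×10⁻⁵)(450)/755 = 3.90×10⁻⁵ mol/L
Q = [Ca²⁺][SO₄²⁻] = 1.58×10⁻⁸
Q < Ksp (1.58×10⁻⁸ vs 4.17×10⁻⁵); the solution remains unsaturated and no precipitate forms.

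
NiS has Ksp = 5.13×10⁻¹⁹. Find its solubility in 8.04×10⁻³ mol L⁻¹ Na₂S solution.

6.38×10⁻¹⁷ M

NiS(s) ⇌ Ni²⁺(aq) + S²⁻(aq)
Let s be the solubility of NiS here. The common ion gives [S²⁻] ≈ 8.04×10⁻³ mol L⁻¹, and [Ni²⁺] = s.
Ksp = [Ni²⁺][S²⁻] = s(8.04×10⁻³)
s = 5.13×10⁻¹⁹ / (8.04×10⁻³) = 6.38×10⁻¹⁷
s = 6.38×10⁻¹⁷ mol L⁻¹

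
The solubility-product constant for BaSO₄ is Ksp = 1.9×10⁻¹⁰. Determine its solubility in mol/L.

BaSO₄(s) ⇌ Ba²⁺(aq) + SO₄²⁻(aq)
Let s be the molar solubility. Then [Ba²⁺] = s and [SO₄²⁻] = s.
Ksp = [Ba²⁺][SO₄²⁻] = s · s = s^2
s^2 = 1.9×10⁻¹⁰
Taking the 2nd root, s = 1.4×10⁻⁵ mol L⁻¹.

1.4×10⁻⁵ M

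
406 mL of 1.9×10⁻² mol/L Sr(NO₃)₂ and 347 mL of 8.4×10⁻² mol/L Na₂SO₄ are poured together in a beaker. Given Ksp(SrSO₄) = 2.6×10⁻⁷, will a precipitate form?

Yes

The combined volume is 753 mL.
[Sr²⁺] = (1.9×10⁻²)(406)/753 = 1.0×10⁻² mol/L
[SO₄²⁻] = (8.4×10⁻²)(347)/753 = 3.9×10⁻² mol/L
Q = [Sr²⁺][SO₄²⁻] = 4.0×10⁻⁴
Since Q (4.0×10⁻⁴) exceeds Ksp (2.6×10⁻⁷), SrSO₄ will precipitate.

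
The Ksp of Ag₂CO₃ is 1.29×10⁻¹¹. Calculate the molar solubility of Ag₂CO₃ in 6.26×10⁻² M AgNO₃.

Ag₂CO₃(s) ⇌ 2 Ag⁺(aq) + CO₃²⁻(aq)
The solution already contains Ag⁺ at 6.26×10⁻² M. Let s be the molar solubility of Ag₂CO₃.
[Ag⁺] ≈ 6.26×10⁻² M (common ion dominates); [CO₃²⁻] = s.
Ksp = [Ag⁺]^2[CO₃²⁻] = (6.26×10⁻²)^2s
s = 1.29×10⁻¹¹ / (6.26×10⁻²)^2 = 3.29×10⁻⁹
s = 3.29×10⁻⁹ M

3.29×10⁻⁹ M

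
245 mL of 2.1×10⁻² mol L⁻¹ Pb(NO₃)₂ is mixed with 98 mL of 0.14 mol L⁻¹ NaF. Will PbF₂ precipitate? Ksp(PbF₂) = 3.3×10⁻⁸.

The combined volume is 343 mL.
[Pb²⁺] = (2.1×10⁻²)(245)/343 = 1.5×10⁻² mol L⁻¹
[F⁻] = (0.14)(98)/343 = 4.0×10⁻² mol L⁻¹
Q = [Pb²⁺][F⁻]^2 = 2.4×10⁻⁵
Since Q (2.4×10⁻⁵) exceeds Ksp (3.3×10⁻⁸), PbF₂ will precipitate.

Yes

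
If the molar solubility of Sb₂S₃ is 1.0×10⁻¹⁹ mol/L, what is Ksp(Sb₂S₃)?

Ksp = 1.1×10⁻⁹³

Sb₂S₃(s) ⇌ 2 Sb³⁺(aq) + 3 S²⁻(aq)
If s mol/L of Sb₂S₃ dissolves, [Sb³⁺] = 2s and [S²⁻] = 3s.
Ksp = [Sb³⁺]^2[S²⁻]^3 = (2s)^2 · (3s)^3 = 108s^5
Ksp = 108 × (1.0×10⁻¹⁹)^5 = 1.1×10⁻⁹³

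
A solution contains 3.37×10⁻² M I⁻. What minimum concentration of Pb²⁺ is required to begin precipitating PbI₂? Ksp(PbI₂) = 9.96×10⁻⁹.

8.77×10⁻⁶ M

Precipitation begins when Q = Ksp.
PbI₂(s) ⇌ Pb²⁺(aq) + 2 I⁻(aq)
Ksp = [Pb²⁺][I⁻]^2 = [Pb²⁺](3.37×10⁻²)^2
[Pb²⁺] = 9.96×10⁻⁹ / (3.37×10⁻²)^2 = 8.77×10⁻⁶
[Pb²⁺] = 8.77×10⁻⁶ M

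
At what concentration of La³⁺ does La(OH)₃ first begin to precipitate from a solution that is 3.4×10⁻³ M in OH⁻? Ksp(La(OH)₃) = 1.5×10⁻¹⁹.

Each salt precipitates once Q = Ksp for that salt.
La(OH)₃(s) ⇌ La³⁺(aq) + 3 OH⁻(aq)
Ksp = [La³⁺][OH⁻]^3 = [La³⁺](3.4×10⁻³)^3
[La³⁺] = 1.5×10⁻¹⁹ / (3.4×10⁻³)^3 = 3.8×10⁻¹²
[La³⁺] = 3.8×10⁻¹² M

3.8×10⁻¹² M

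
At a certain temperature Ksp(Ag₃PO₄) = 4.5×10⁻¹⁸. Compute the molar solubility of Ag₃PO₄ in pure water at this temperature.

2.0×10⁻⁵ M

Ag₃PO₄(s) ⇌ 3 Ag⁺(aq) + PO₄³⁻(aq)
With molar solubility s: [Ag⁺] = 3s, [PO₄³⁻] = s.
Ksp = [Ag⁺]^3[PO₄³⁻] = (3s)^3 · s = 27s^4
27s^4 = 4.5×10⁻¹⁸  ⇒  s^4 = 1.7×10⁻¹⁹
s = (1.7×10⁻¹⁹)^(1/4) = 2.0×10⁻⁵ M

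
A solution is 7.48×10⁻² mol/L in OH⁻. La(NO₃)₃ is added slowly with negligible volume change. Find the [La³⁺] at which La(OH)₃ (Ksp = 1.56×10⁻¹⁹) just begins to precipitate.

A salt starts to precipitate once the ion product Q reaches its Ksp.
La(OH)₃(s) ⇌ La³⁺(aq) + 3 OH⁻(aq)
Ksp = [La³⁺][OH⁻]^3 = [La³⁺](7.48×10⁻²)^3
[La³⁺] = 1.56×10⁻¹⁹ / (7.48×10⁻²)^3 = 3.73×10⁻¹⁶
[La³⁺] = 3.73×10⁻¹⁶ mol/L

3.73×10⁻¹⁶ M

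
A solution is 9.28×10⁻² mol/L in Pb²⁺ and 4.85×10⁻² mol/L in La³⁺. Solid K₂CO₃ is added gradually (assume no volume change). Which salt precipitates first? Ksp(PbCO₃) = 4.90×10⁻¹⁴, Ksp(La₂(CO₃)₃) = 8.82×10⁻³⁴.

PbCO₃

A salt starts to precipitate once the ion product Q reaches its Ksp.
For PbCO₃: [CO₃²⁻] = (Ksp/[Pb²⁺]) = 5.28×10⁻¹³ mol/L
For La₂(CO₃)₃: [CO₃²⁻] = (Ksp/[La³⁺]^2)^(1/3) = 7.21×10⁻¹¹ mol/L
The smaller threshold [CO₃²⁻] is reached first, so PbCO₃ precipitates first.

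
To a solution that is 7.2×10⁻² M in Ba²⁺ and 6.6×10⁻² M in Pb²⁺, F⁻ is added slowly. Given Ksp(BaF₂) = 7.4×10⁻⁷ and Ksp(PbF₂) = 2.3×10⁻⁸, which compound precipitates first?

PbF₂

Precipitation of each salt begins when its ion product equals Ksp.
For BaF₂: [F⁻] = (Ksp/[Ba²⁺])^(1/2) = 3.2×10⁻³ M
For PbF₂: [F⁻] = (Ksp/[Pb²⁺])^(1/2) = 5.9×10⁻⁴ M
PbF₂ requires the lower [F⁻], so it precipitates first.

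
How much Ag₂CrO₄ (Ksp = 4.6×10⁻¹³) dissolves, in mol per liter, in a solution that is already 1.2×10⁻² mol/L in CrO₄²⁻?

3.1×10⁻⁶ M

Ag₂CrO₄(s) ⇌ 2 Ag⁺(aq) + CrO₄²⁻(aq)
CrO₄²⁻ is already present at 1.2×10⁻² mol/L. If s mol/L of Ag₂CrO₄ dissolves, [Ag⁺] = 2s while [CrO₄²⁻] ≈ 1.2×10⁻² mol/L.
Ksp = [Ag⁺]^2[CrO₄²⁻] = (2s)^2(1.2×10⁻²)
(2s)^2 = 4.6×10⁻¹³ / (1.2×10⁻²) = 3.8×10⁻¹¹
s = 3.1×10⁻⁶ mol/L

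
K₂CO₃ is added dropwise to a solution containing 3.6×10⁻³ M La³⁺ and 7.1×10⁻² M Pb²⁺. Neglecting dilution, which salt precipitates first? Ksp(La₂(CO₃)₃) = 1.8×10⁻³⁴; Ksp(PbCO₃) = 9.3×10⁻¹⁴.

PbCO₃

A salt starts to precipitate once the ion product Q reaches its Ksp.
For La₂(CO₃)₃: [CO₃²⁻] = (Ksp/[La³⁺]^2)^(1/3) = 2.4×10⁻¹⁰ M
For PbCO₃: [CO₃²⁻] = (Ksp/[Pb²⁺]) = 1.3×10⁻¹² M
The smaller threshold [CO₃²⁻] is reached first, so PbCO₃ precipitates first.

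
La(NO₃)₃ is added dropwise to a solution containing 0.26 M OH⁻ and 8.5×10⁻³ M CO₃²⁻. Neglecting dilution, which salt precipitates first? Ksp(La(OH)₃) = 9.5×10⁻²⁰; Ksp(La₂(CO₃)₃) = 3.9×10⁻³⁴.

Each salt precipitates once Q = Ksp for that salt.
For La(OH)₃: [La³⁺] = (Ksp/[OH⁻]^3) = 5.4×10⁻¹⁸ M
For La₂(CO₃)₃: [La³⁺] = (Ksp/[CO₃²⁻]^3)^(1/2) = 2.5×10⁻¹⁴ M
La(OH)₃ requires the lower [La³⁺], so it precipitates first.

La(OH)₃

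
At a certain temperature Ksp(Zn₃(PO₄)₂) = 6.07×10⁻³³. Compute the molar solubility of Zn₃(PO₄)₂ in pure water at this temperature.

1.41×10⁻⁷ M

Zn₃(PO₄)₂(s) ⇌ 3 Zn²⁺(aq) + 2 PO₄³⁻(aq)
For each mole of Zn₃(PO₄)₂ that dissolves per liter, [Zn²⁺] = 3s and [PO₄³⁻] = 2s; let s denote this solubility.
Ksp = [Zn²⁺]^3[PO₄³⁻]^2 = (3s)^3 · (2s)^2 = 108s^5
108s^5 = 6.07×10⁻³³  ⇒  s^5 = 5.62×10⁻³⁵
Taking the 5th root, s = 1.41×10⁻⁷ mol/L.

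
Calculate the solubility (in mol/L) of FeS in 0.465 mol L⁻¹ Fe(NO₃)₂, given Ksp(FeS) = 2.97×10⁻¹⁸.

6.39×10⁻¹⁸ M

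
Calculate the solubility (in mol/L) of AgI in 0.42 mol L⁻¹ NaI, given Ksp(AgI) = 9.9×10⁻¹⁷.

AgI(s) ⇌ Ag⁺(aq) + I⁻(aq)
With I⁻ already at 0.42 mol L⁻¹ and s small, take [I⁻] ≈ 0.42 mol L⁻¹ and [Ag⁺] = s.
Ksp = [Ag⁺][I⁻] = s(0.42)
s = 9.9×10⁻¹⁷ / (0.42) = 2.4×10⁻¹⁶
s = 2.4×10⁻¹⁶ mol L⁻¹

2.4×10⁻¹⁶ M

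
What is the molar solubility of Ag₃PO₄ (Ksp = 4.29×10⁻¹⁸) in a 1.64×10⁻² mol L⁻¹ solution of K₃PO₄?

2.13×10⁻⁶ M

Ag₃PO₄(s) ⇌ 3 Ag⁺(aq) + PO₄³⁻(aq)
With PO₄³⁻ already at 1.64×10⁻² mol L⁻¹ and s small, take [PO₄³⁻] ≈ 1.64×10⁻² mol L⁻¹ and [Ag⁺] = 3s.
Ksp = [Ag⁺]^3[PO₄³⁻] = (3s)^3(1.64×10⁻²)
(3s)^3 = 4.29×10⁻¹⁸ / (1.64×10⁻²) = 2.62×10⁻¹⁶
s = 2.13×10⁻⁶ mol L⁻¹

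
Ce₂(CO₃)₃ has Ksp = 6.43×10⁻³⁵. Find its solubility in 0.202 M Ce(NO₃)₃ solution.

Ce₂(CO₃)₃(s) ⇌ 2 Ce³⁺(aq) + 3 CO₃²⁻(aq)
Let s be the solubility of Ce₂(CO₃)₃ here. The common ion gives [Ce³⁺] ≈ 0.202 M, and [CO₃²⁻] = 3s.
Ksp = [Ce³⁺]^2[CO₃²⁻]^3 = (0.202)^2(3s)^3
(3s)^3 = 6.43×10⁻³⁵ / (0.202)^2 = 1.58×10⁻³³
s = 3.88×10⁻¹² M

3.88×10⁻¹² M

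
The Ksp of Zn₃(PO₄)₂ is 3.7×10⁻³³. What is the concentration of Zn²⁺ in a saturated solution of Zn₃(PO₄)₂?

3.8×10⁻⁷ M

Zn₃(PO₄)₂(s) ⇌ 3 Zn²⁺(aq) + 2 PO₄³⁻(aq)
Let s be the molar solubility. Then [Zn²⁺] = 3s and [PO₄³⁻] = 2s.
Ksp = [Zn²⁺]^3[PO₄³⁻]^2 = (3s)^3 · (2s)^2 = 108s^5 = 3.7×10⁻³³
s = 1.3×10⁻⁷ mol/L
[Zn²⁺] = 3s = 3.8×10⁻⁷ mol/L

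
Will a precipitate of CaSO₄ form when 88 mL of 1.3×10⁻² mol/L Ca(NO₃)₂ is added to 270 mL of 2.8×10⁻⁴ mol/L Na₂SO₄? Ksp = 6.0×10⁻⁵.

After mixing, V = 88 mL + 270 mL = 358 mL.
[Ca²⁺] = (1.3×10⁻²)(88)/358 = 3.2×10⁻³ mol/L
[SO₄²⁻] = (2.8×10⁻⁴)(270)/358 = 2.1×10⁻⁴ mol/L
Q = [Ca²⁺][SO₄²⁻] = 6.7×10⁻⁷
Q = 6.7×10⁻⁷ < Ksp = 6.0×10⁻⁵, so the solution is unsaturated and no precipitate forms.

No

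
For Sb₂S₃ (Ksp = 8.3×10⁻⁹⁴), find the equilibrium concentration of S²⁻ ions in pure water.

2.8×10⁻¹⁹ M

Sb₂S₃(s) ⇌ 2 Sb³⁺(aq) + 3 S²⁻(aq)
Call the molar solubility s, so that [Sb³⁺] = 2s and [S²⁻] = 3s.
Ksp = [Sb³⁺]^2[S²⁻]^3 = (2s)^2 · (3s)^3 = 108s^5 = 8.3×10⁻⁹⁴
s = 9.5×10⁻²⁰ M
[S²⁻] = 3s = 2.8×10⁻¹⁹ M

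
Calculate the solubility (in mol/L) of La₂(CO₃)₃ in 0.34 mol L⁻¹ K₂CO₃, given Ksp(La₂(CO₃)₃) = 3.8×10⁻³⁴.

4.9×10⁻¹⁷ M

La₂(CO₃)₃(s) ⇌ 2 La³⁺(aq) + 3 CO₃²⁻(aq)
CO₃²⁻ is already present at 0.34 mol L⁻¹. If s mol/L of La₂(CO₃)₃ dissolves, [La³⁺] = 2s while [CO₃²⁻] ≈ 0.34 mol L⁻¹.
Ksp = [La³⁺]^2[CO₃²⁻]^3 = (2s)^2(0.34)^3
(2s)^2 = 3.8×10⁻³⁴ / (0.34)^3 = 9.7×10⁻³³
s = 4.9×10⁻¹⁷ mol L⁻¹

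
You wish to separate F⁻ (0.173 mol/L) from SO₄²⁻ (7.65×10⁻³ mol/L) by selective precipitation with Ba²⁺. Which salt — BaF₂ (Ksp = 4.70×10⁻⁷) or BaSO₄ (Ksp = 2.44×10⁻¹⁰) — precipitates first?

BaSO₄

Each salt precipitates once Q = Ksp for that salt.
For BaF₂: [Ba²⁺] = (Ksp/[F⁻]^2) = 1.57×10⁻⁵ mol/L
For BaSO₄: [Ba²⁺] = (Ksp/[SO₄²⁻]) = 3.19×10⁻⁸ mol/L
The smaller threshold [Ba²⁺] is reached first, so BaSO₄ precipitates first.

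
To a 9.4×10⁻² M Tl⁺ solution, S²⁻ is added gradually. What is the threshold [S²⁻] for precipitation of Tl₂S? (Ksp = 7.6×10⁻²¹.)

Precipitation of each salt begins when its ion product equals Ksp.
Tl₂S(s) ⇌ 2 Tl⁺(aq) + S²⁻(aq)
Ksp = [Tl⁺]^2[S²⁻] = [S²⁻](9.4×10⁻²)^2
[S²⁻] = 7.6×10⁻²¹ / (9.4×10⁻²)^2 = 8.6×10⁻¹⁹
[S²⁻] = 8.6×10⁻¹⁹ M

8.6×10⁻¹⁹ M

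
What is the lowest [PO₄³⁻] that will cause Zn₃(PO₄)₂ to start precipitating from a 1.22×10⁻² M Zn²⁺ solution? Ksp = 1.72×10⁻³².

9.73×10⁻¹⁴ M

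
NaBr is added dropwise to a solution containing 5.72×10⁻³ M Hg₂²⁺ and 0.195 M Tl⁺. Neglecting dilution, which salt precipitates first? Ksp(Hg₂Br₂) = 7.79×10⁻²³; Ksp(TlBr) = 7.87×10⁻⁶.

The threshold for precipitation is Q = Ksp.
For Hg₂Br₂: [Br⁻] = (Ksp/[Hg₂²⁺])^(1/2) = 1.17×10⁻¹⁰ M
For TlBr: [Br⁻] = (Ksp/[Tl⁺]) = 4.04×10⁻⁵ M
Since Hg₂Br₂ needs less Br⁻ to reach saturation, it precipitates first.

Hg₂Br₂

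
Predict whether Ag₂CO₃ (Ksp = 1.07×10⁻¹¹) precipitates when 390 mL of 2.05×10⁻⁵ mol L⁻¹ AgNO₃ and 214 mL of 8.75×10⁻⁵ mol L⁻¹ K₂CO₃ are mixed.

No

After mixing, V = 390 mL + 214 mL = 604 mL.
[Ag⁺] = (2.05×10⁻⁵)(390)/604 = 1.32×10⁻⁵ mol L⁻¹
[CO₃²⁻] = (8.75×10⁻⁵)(214)/604 = 3.10×10⁻⁵ mol L⁻¹
Q = [Ag⁺]^2[CO₃²⁻] = 5.43×10⁻¹⁵
Since Q (5.43×10⁻¹⁵) is less than Ksp (1.07×10⁻¹¹), no Ag₂CO₃ precipitates.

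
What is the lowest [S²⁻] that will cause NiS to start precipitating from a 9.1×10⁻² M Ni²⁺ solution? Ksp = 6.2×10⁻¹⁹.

6.8×10⁻¹⁸ M

Precipitation of each salt begins when its ion product equals Ksp.
NiS(s) ⇌ Ni²⁺(aq) + S²⁻(aq)
Ksp = [Ni²⁺][S²⁻] = [S²⁻](9.1×10⁻²)
[S²⁻] = 6.2×10⁻¹⁹ / (9.1×10⁻²) = 6.8×10⁻¹⁸
[S²⁻] = 6.8×10⁻¹⁸ M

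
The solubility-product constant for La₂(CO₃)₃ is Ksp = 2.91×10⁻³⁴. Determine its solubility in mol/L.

7.69×10⁻⁸ M

La₂(CO₃)₃(s) ⇌ 2 La³⁺(aq) + 3 CO₃²⁻(aq)
If s mol/L of La₂(CO₃)₃ dissolves, [La³⁺] = 2s and [CO₃²⁻] = 3s.
Ksp = [La³⁺]^2[CO₃²⁻]^3 = (2s)^2 · (3s)^3 = 108s^5
108s^5 = 2.91×10⁻³⁴  ⇒  s^5 = 2.69×10⁻³⁶
Taking the 5th root, s = 7.69×10⁻⁸ mol L⁻¹.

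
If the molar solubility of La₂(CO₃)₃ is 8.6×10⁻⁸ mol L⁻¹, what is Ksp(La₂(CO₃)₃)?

Ksp = 5.1×10⁻³⁴

La₂(CO₃)₃(s) ⇌ 2 La³⁺(aq) + 3 CO₃²⁻(aq)
For each mole of La₂(CO₃)₃ that dissolves per liter, [La³⁺] = 2s and [CO₃²⁻] = 3s; let s denote this solubility.
Ksp = [La³⁺]^2[CO₃²⁻]^3 = (2s)^2 · (3s)^3 = 108s^5
Ksp = 108 × (8.6×10⁻⁸)^5 = 5.1×10⁻³⁴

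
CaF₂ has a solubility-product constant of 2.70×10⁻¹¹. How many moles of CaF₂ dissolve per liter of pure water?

1.89×10⁻⁴ M

CaF₂(s) ⇌ Ca²⁺(aq) + 2 F⁻(aq)
If s mol/L of CaF₂ dissolves, [Ca²⁺] = s and [F⁻] = 2s.
Ksp = [Ca²⁺][F⁻]^2 = s · (2s)^2 = 4s^3
4s^3 = 2.70×10⁻¹¹  ⇒  s^3 = 6.75×10⁻¹²
s = 1.89×10⁻⁴ mol/L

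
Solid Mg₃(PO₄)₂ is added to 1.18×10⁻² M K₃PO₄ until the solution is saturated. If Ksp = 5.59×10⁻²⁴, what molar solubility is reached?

1.14×10⁻⁷ M

Mg₃(PO₄)₂(s) ⇌ 3 Mg²⁺(aq) + 2 PO₄³⁻(aq)
Let s be the solubility of Mg₃(PO₄)₂ here. The common ion gives [PO₄³⁻] ≈ 1.18×10⁻² M, and [Mg²⁺] = 3s.
Ksp = [Mg²⁺]^3[PO₄³⁻]^2 = (3s)^3(1.18×10⁻²)^2
(3s)^3 = 5.59×10⁻²⁴ / (1.18×10⁻²)^2 = 4.01×10⁻²⁰
s = 1.14×10⁻⁷ M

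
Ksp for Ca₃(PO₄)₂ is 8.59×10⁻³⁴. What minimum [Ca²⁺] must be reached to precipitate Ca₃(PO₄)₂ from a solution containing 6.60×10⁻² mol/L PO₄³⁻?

Each salt precipitates once Q = Ksp for that salt.
Ca₃(PO₄)₂(s) ⇌ 3 Ca²⁺(aq) + 2 PO₄³⁻(aq)
Ksp = [Ca²⁺]^3[PO₄³⁻]^2 = [Ca²⁺]^3(6.60×10⁻²)^2
[Ca²⁺]^3 = 8.59×10⁻³⁴ / (6.60×10⁻²)^2 = 1.97×10⁻³¹
[Ca²⁺] = 5.82×10⁻¹¹ mol/L

5.82×10⁻¹¹ M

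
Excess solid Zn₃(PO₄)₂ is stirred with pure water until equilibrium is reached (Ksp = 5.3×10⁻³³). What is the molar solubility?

1.4×10⁻⁷ M

Zn₃(PO₄)₂(s) ⇌ 3 Zn²⁺(aq) + 2 PO₄³⁻(aq)
For each mole of Zn₃(PO₄)₂ that dissolves per liter, [Zn²⁺] = 3s and [PO₄³⁻] = 2s; let s denote this solubility.
Ksp = [Zn²⁺]^3[PO₄³⁻]^2 = (3s)^3 · (2s)^2 = 108s^5
108s^5 = 5.3×10⁻³³  ⇒  s^5 = 4.9×10⁻³⁵
s = (4.9×10⁻³⁵)^(1/5) = 1.4×10⁻⁷ mol L⁻¹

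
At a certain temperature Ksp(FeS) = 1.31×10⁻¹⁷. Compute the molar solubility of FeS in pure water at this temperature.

FeS(s) ⇌ Fe²⁺(aq) + S²⁻(aq)
For each mole of FeS that dissolves per liter, [Fe²⁺] = s and [S²⁻] = s; let s denote this solubility.
Ksp = [Fe²⁺][S²⁻] = s · s = s^2
s^2 = 1.31×10⁻¹⁷
s = (1.31×10⁻¹⁷)^(1/2) = 3.62×10⁻⁹ mol L⁻¹

3.62×10⁻⁹ M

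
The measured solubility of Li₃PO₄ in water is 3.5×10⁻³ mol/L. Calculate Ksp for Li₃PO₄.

Ksp = 4.1×10⁻⁹

Li₃PO₄(s) ⇌ 3 Li⁺(aq) + PO₄³⁻(aq)
With molar solubility s: [Li⁺] = 3s, [PO₄³⁻] = s.
Ksp = [Li⁺]^3[PO₄³⁻] = (3s)^3 · s = 27s^4
Ksp = 27 × (3.5×10⁻³)^4 = 4.1×10⁻⁹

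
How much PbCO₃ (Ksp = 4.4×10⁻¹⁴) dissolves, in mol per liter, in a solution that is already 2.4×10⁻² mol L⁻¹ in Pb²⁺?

1.8×10⁻¹² M

PbCO₃(s) ⇌ Pb²⁺(aq) + CO₃²⁻(aq)
Let s be the solubility of PbCO₃ here. The common ion gives [Pb²⁺] ≈ 2.4×10⁻² mol L⁻¹, and [CO₃²⁻] = s.
Ksp = [Pb²⁺][CO₃²⁻] = (2.4×10⁻²)s
s = 4.4×10⁻¹⁴ / (2.4×10⁻²) = 1.8×10⁻¹²
s = 1.8×10⁻¹² mol L⁻¹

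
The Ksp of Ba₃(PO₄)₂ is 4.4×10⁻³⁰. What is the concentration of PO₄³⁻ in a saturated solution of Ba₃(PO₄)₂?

Ba₃(PO₄)₂(s) ⇌ 3 Ba²⁺(aq) + 2 PO₄³⁻(aq)
Let s be the molar solubility. Then [Ba²⁺] = 3s and [PO₄³⁻] = 2s.
Ksp = [Ba²⁺]^3[PO₄³⁻]^2 = (3s)^3 · (2s)^2 = 108s^5 = 4.4×10⁻³⁰
s = 5.3×10⁻⁷ mol/L
[PO₄³⁻] = 2s = 1.1×10⁻⁶ mol/L

1.1×10⁻⁶ M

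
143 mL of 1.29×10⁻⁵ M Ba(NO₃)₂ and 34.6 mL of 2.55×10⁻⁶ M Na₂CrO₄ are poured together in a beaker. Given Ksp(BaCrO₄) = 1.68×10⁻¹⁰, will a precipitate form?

After mixing, V = 143 mL + 34.6 mL = 177.6 mL.
[Ba²⁺] = (1.29×10⁻⁵)(143)/177.6 = 1.04×10⁻⁵ M
[CrO₄²⁻] = (2.55×10⁻⁶)(34.6)/177.6 = 4.97×10⁻⁷ M
Q = [Ba²⁺][CrO₄²⁻] = 5.16×10⁻¹²
Q < Ksp (5.16×10⁻¹² vs 1.68×10⁻¹⁰); the solution remains unsaturated and no precipitate forms.

No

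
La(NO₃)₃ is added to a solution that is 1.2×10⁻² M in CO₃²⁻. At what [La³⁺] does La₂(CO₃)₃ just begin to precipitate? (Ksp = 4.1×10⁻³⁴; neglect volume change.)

1.5×10⁻¹⁴ M

Precipitation begins when Q = Ksp.
La₂(CO₃)₃(s) ⇌ 2 La³⁺(aq) + 3 CO₃²⁻(aq)
Ksp = [La³⁺]^2[CO₃²⁻]^3 = [La³⁺]^2(1.2×10⁻²)^3
[La³⁺]^2 = 4.1×10⁻³⁴ / (1.2×10⁻²)^3 = 2.4×10⁻²⁸
[La³⁺] = 1.5×10⁻¹⁴ M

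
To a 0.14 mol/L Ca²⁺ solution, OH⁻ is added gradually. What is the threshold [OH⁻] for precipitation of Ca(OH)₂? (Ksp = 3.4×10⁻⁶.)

Precipitation begins when Q = Ksp.
Ca(OH)₂(s) ⇌ Ca²⁺(aq) + 2 OH⁻(aq)
Ksp = [Ca²⁺][OH⁻]^2 = [OH⁻]^2(0.14)
[OH⁻]^2 = 3.4×10⁻⁶ / (0.14) = 2.4×10⁻⁵
[OH⁻] = 4.9×10⁻³ mol/L

4.9×10⁻³ M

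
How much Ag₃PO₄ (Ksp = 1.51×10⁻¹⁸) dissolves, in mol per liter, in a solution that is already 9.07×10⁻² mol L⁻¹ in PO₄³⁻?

Ag₃PO₄(s) ⇌ 3 Ag⁺(aq) + PO₄³⁻(aq)
With PO₄³⁻ already at 9.07×10⁻² mol L⁻¹ and s small, take [PO₄³⁻] ≈ 9.07×10⁻² mol L⁻¹ and [Ag⁺] = 3s.
Ksp = [Ag⁺]^3[PO₄³⁻] = (3s)^3(9.07×10⁻²)
(3s)^3 = 1.51×10⁻¹⁸ / (9.07×10⁻²) = 1.66×10⁻¹⁷
s = 8.51×10⁻⁷ mol L⁻¹

8.51×10⁻⁷ M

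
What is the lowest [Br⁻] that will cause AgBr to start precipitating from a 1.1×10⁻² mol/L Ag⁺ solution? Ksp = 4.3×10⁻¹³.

3.9×10⁻¹¹ M

A salt starts to precipitate once the ion product Q reaches its Ksp.
AgBr(s) ⇌ Ag⁺(aq) + Br⁻(aq)
Ksp = [Ag⁺][Br⁻] = [Br⁻](1.1×10⁻²)
[Br⁻] = 4.3×10⁻¹³ / (1.1×10⁻²) = 3.9×10⁻¹¹
[Br⁻] = 3.9×10⁻¹¹ mol/L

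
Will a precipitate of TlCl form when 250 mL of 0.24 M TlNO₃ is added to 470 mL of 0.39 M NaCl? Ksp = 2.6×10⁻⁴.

Yes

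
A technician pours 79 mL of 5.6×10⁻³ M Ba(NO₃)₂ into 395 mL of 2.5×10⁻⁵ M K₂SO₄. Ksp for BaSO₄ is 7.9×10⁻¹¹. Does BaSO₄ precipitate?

Yes

After mixing, V = 79 mL + 395 mL = 474 mL.
[Ba²⁺] = (5.6×10⁻³)(79)/474 = 9.3×10⁻⁴ M
[SO₄²⁻] = (2.5×10⁻⁵)(395)/474 = 2.1×10⁻⁵ M
Q = [Ba²⁺][SO₄²⁻] = 1.9×10⁻⁸
Since Q (1.9×10⁻⁸) exceeds Ksp (7.9×10⁻¹¹), BaSO₄ will precipitate.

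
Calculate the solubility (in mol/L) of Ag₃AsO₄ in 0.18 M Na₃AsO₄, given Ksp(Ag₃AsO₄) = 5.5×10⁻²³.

Ag₃AsO₄(s) ⇌ 3 Ag⁺(aq) + AsO₄³⁻(aq)
The solution already contains AsO₄³⁻ at 0.18 M. Let s be the molar solubility of Ag₃AsO₄.
[AsO₄³⁻] ≈ 0.18 M (common ion dominates); [Ag⁺] = 3s.
Ksp = [Ag⁺]^3[AsO₄³⁻] = (3s)^3(0.18)
(3s)^3 = 5.5×10⁻²³ / (0.18) = 3.1×10⁻²²
s = 2.2×10⁻⁸ M

2.2×10⁻⁸ M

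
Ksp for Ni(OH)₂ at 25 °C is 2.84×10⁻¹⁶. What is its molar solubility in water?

4.14×10⁻⁶ M

Ni(OH)₂(s) ⇌ Ni²⁺(aq) + 2 OH⁻(aq)
Let s be the molar solubility. Then [Ni²⁺] = s and [OH⁻] = 2s.
Ksp = [Ni²⁺][OH⁻]^2 = s · (2s)^2 = 4s^3
4s^3 = 2.84×10⁻¹⁶  ⇒  s^3 = 7.10×10⁻¹⁷
Taking the 3rd root, s = 4.14×10⁻⁶ mol L⁻¹.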